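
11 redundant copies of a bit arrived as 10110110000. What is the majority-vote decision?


Ones: 5 out of 11
Threshold: 6

0 (5/11 voted 1)


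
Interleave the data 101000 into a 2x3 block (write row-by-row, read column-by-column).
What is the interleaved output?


Matrix:
  101
  000
Read columns: 100010

100010


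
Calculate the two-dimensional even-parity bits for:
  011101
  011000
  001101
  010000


Row parities: 0011
Column parities: 011000

Row P: 0011, Col P: 011000, Corner: 0


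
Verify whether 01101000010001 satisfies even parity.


Number of 1s: 5

No, parity error (5 ones)


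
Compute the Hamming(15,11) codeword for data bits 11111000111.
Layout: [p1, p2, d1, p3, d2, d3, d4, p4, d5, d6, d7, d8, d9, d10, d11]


Parity bits: p1=0, p2=1, p3=0, p4=0

011011101000111


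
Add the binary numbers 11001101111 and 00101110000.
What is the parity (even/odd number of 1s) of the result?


11001101111 = 1647
00101110000 = 368
Sum = 2015 = 11111011111
1s count = 10

even parity (10 ones in 11111011111)


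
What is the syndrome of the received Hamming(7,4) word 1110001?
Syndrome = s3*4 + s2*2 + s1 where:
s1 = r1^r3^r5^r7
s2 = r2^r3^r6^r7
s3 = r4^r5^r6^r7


s1=1, s2=1, s3=1

Syndrome = 7 (error at position 7)


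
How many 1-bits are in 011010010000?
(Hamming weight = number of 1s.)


Counting 1s in 011010010000

4


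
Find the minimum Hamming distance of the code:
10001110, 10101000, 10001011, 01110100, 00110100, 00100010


Comparing all pairs, minimum distance: 1
Can detect 0 errors, correct 0 errors

1


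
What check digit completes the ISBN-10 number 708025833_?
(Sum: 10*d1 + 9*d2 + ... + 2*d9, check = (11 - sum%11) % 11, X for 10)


Weighted sum: 218
218 mod 11 = 9

Check digit: 2


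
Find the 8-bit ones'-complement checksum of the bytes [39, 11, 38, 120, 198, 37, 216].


Sum = 659 mod 256 = 147
Complement = 108

108


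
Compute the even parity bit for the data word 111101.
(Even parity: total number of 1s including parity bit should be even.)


Number of 1s in data: 5
Parity bit: 1

1


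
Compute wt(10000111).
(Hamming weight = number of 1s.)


Counting 1s in 10000111

4


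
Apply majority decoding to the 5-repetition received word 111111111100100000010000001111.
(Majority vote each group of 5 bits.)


Groups: 11111, 11111, 00100, 00001, 00000, 01111
Majority votes: 110001

110001


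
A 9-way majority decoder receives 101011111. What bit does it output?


Ones: 7 out of 9
Threshold: 5

1 (7/9 voted 1)


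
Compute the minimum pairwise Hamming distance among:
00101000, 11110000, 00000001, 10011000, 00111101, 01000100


Comparing all pairs, minimum distance: 3
Can detect 2 errors, correct 1 errors

3


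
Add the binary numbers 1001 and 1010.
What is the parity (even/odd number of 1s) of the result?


1001 = 9
1010 = 10
Sum = 19 = 10011
1s count = 3

odd parity (3 ones in 10011)


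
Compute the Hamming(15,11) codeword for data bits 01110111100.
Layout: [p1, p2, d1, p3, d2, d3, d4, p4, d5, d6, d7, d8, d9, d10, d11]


Parity bits: p1=0, p2=0, p3=1, p4=0

000111100111100


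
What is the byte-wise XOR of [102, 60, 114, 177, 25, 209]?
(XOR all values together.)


XOR chain: 102 ^ 60 ^ 114 ^ 177 ^ 25 ^ 209 = 81

81


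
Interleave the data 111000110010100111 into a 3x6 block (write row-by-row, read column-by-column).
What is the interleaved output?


Matrix:
  111000
  110010
  100111
Read columns: 111110100001011001

111110100001011001


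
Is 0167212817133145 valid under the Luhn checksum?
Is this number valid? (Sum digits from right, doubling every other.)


Luhn sum = 62
62 mod 10 = 2

Invalid (Luhn sum mod 10 = 2)


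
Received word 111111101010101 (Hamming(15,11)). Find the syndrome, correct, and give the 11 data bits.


Syndrome = 0: no error detected

Data: 11111010101 (no errors)


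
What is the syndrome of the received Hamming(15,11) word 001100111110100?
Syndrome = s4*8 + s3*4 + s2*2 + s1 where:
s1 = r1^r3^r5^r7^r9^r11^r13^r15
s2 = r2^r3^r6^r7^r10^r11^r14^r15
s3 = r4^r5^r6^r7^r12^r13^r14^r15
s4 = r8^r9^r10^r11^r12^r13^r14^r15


s1=1, s2=0, s3=1, s4=1

Syndrome = 13 (error at position 13)


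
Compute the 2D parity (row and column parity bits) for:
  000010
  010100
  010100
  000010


Row parities: 1001
Column parities: 000000

Row P: 1001, Col P: 000000, Corner: 0


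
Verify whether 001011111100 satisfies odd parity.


Number of 1s: 7

Yes, parity is correct (7 ones)


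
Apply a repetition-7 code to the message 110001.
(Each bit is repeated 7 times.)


Each bit -> 7 copies

111111111111110000000000000000000001111111


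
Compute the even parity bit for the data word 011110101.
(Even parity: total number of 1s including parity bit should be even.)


Number of 1s in data: 6
Parity bit: 0

0


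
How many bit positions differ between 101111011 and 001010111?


XOR: 100101100
Count of 1s: 4

4


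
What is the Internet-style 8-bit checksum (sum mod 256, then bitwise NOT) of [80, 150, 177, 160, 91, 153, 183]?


Sum = 994 mod 256 = 226
Complement = 29

29


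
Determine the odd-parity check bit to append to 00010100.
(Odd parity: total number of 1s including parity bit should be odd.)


Number of 1s in data: 2
Parity bit: 1

1


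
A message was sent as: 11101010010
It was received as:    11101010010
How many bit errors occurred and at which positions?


XOR: 00000000000

0 errors (received matches sent)


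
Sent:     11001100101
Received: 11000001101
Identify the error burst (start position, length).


XOR: 00001101000

Burst at position 4, length 4


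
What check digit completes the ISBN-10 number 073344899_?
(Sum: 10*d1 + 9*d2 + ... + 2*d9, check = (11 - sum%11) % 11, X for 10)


Weighted sum: 229
229 mod 11 = 9

Check digit: 2


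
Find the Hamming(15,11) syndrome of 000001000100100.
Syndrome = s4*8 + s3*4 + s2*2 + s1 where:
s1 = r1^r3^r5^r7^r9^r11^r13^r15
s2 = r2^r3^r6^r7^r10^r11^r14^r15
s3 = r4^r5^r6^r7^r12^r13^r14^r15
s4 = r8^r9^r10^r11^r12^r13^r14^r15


s1=1, s2=0, s3=0, s4=0

Syndrome = 1 (error at position 1)


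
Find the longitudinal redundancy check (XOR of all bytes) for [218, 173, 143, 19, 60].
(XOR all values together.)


XOR chain: 218 ^ 173 ^ 143 ^ 19 ^ 60 = 215

215


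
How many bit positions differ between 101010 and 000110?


XOR: 101100
Count of 1s: 3

3


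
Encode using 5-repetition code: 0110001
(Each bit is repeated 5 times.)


Each bit -> 5 copies

00000111111111100000000000000011111


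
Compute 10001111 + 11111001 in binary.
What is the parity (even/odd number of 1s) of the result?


10001111 = 143
11111001 = 249
Sum = 392 = 110001000
1s count = 3

odd parity (3 ones in 110001000)


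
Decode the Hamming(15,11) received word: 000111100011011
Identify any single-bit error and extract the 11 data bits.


Syndrome = 6: error at position 6

Data: 01010011011 (corrected bit 6)


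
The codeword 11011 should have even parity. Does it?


Number of 1s: 4

Yes, parity is correct (4 ones)


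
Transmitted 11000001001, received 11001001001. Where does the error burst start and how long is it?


XOR: 00001000000

Burst at position 4, length 1


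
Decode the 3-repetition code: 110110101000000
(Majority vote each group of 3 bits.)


Groups: 110, 110, 101, 000, 000
Majority votes: 11100

11100


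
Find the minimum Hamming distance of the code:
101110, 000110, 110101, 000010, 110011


Comparing all pairs, minimum distance: 1
Can detect 0 errors, correct 0 errors

1


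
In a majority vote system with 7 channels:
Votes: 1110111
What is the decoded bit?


Ones: 6 out of 7
Threshold: 4

1 (6/7 voted 1)


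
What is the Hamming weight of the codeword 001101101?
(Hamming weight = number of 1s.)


Counting 1s in 001101101

5


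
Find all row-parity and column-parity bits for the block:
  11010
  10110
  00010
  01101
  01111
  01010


Row parities: 111100
Column parities: 00110

Row P: 111100, Col P: 00110, Corner: 0


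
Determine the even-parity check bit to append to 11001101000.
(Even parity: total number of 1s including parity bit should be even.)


Number of 1s in data: 5
Parity bit: 1

1


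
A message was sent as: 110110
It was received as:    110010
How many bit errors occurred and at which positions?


XOR: 000100

1 error(s) at position(s): 3


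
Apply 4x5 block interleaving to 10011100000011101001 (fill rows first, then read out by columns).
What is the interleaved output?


Matrix:
  10011
  10000
  00111
  01001
Read columns: 11000001001010101011

11000001001010101011


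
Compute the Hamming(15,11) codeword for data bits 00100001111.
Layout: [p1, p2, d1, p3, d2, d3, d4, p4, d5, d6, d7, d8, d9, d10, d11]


Parity bits: p1=0, p2=1, p3=1, p4=0

010101000001111


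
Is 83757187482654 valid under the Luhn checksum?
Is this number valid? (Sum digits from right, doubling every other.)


Luhn sum = 71
71 mod 10 = 1

Invalid (Luhn sum mod 10 = 1)


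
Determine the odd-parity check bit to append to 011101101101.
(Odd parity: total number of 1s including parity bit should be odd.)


Number of 1s in data: 8
Parity bit: 1

1


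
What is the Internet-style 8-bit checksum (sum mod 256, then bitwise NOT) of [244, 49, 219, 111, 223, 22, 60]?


Sum = 928 mod 256 = 160
Complement = 95

95


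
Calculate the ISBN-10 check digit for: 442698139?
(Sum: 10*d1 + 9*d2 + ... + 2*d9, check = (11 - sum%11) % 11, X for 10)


Weighted sum: 259
259 mod 11 = 6

Check digit: 5


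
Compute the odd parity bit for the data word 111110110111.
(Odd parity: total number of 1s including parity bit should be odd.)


Number of 1s in data: 10
Parity bit: 1

1


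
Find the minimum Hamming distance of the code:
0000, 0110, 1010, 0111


Comparing all pairs, minimum distance: 1
Can detect 0 errors, correct 0 errors

1


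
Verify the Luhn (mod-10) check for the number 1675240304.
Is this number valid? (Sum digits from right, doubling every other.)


Luhn sum = 33
33 mod 10 = 3

Invalid (Luhn sum mod 10 = 3)


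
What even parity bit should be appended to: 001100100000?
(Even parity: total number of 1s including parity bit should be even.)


Number of 1s in data: 3
Parity bit: 1

1


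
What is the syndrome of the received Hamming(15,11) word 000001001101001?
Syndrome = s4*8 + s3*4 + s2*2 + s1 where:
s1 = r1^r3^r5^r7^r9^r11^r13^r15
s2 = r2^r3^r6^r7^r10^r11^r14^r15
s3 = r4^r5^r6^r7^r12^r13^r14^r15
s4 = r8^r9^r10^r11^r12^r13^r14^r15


s1=0, s2=1, s3=1, s4=0

Syndrome = 6 (error at position 6)


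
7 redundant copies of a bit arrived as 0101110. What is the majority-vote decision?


Ones: 4 out of 7
Threshold: 4

1 (4/7 voted 1)


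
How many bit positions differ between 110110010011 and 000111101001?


XOR: 110001111010
Count of 1s: 7

7


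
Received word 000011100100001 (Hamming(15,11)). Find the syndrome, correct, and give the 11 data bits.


Syndrome = 1: error at position 1

Data: 01110100001 (corrected bit 1)


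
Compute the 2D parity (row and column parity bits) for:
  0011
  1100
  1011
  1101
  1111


Row parities: 00110
Column parities: 0110

Row P: 00110, Col P: 0110, Corner: 0


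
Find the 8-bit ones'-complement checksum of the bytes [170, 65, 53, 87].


Sum = 375 mod 256 = 119
Complement = 136

136


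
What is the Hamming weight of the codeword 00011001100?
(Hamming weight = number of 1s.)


Counting 1s in 00011001100

4


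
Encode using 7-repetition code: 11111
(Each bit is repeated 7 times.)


Each bit -> 7 copies

11111111111111111111111111111111111


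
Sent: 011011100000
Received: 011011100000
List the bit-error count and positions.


XOR: 000000000000

0 errors (received matches sent)


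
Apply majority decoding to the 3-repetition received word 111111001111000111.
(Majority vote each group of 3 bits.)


Groups: 111, 111, 001, 111, 000, 111
Majority votes: 110101

110101


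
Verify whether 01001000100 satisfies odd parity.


Number of 1s: 3

Yes, parity is correct (3 ones)


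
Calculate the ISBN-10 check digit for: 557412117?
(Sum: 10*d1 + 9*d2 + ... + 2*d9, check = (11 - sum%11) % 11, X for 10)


Weighted sum: 216
216 mod 11 = 7

Check digit: 4


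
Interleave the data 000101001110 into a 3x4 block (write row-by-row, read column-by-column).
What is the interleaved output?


Matrix:
  0001
  0100
  1110
Read columns: 001011001100

001011001100


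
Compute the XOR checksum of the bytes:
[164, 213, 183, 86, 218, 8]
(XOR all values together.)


XOR chain: 164 ^ 213 ^ 183 ^ 86 ^ 218 ^ 8 = 66

66


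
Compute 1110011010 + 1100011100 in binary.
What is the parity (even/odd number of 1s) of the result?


1110011010 = 922
1100011100 = 796
Sum = 1718 = 11010110110
1s count = 7

odd parity (7 ones in 11010110110)


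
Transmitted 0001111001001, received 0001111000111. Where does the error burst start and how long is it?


XOR: 0000000001110

Burst at position 9, length 3


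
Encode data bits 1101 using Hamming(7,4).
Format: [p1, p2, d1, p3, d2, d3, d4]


Parity bits: p1=1, p2=0, p3=0

1010101


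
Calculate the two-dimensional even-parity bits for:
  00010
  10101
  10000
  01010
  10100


Row parities: 11100
Column parities: 11001

Row P: 11100, Col P: 11001, Corner: 1


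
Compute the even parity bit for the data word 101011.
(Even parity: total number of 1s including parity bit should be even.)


Number of 1s in data: 4
Parity bit: 0

0


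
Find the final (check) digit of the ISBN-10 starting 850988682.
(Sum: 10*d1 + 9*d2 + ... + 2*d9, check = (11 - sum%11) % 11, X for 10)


Weighted sum: 328
328 mod 11 = 9

Check digit: 2


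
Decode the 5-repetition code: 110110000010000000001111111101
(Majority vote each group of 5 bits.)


Groups: 11011, 00000, 10000, 00000, 11111, 11101
Majority votes: 100011

100011


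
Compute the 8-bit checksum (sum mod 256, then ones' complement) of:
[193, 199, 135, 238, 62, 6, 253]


Sum = 1086 mod 256 = 62
Complement = 193

193


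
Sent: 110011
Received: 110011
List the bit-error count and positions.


XOR: 000000

0 errors (received matches sent)


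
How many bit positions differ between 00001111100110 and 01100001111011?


XOR: 01101110011101
Count of 1s: 9

9


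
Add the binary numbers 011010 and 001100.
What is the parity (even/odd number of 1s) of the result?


011010 = 26
001100 = 12
Sum = 38 = 100110
1s count = 3

odd parity (3 ones in 100110)


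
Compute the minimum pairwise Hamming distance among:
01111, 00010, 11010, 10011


Comparing all pairs, minimum distance: 2
Can detect 1 errors, correct 0 errors

2


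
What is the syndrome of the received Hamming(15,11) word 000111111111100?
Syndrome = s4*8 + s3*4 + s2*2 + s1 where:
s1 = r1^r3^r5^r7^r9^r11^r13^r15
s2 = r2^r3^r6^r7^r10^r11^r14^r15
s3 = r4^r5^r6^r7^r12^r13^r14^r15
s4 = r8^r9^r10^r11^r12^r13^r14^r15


s1=1, s2=0, s3=0, s4=0

Syndrome = 1 (error at position 1)


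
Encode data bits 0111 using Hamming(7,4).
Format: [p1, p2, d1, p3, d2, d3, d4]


Parity bits: p1=0, p2=0, p3=1

0001111


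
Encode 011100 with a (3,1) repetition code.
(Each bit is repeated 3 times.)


Each bit -> 3 copies

000111111111000000


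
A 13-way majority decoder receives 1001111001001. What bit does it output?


Ones: 7 out of 13
Threshold: 7

1 (7/13 voted 1)


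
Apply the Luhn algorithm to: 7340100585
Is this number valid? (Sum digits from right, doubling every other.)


Luhn sum = 35
35 mod 10 = 5

Invalid (Luhn sum mod 10 = 5)


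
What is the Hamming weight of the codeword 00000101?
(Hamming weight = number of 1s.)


Counting 1s in 00000101

2


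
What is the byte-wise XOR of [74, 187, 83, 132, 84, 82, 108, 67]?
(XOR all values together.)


XOR chain: 74 ^ 187 ^ 83 ^ 132 ^ 84 ^ 82 ^ 108 ^ 67 = 15

15


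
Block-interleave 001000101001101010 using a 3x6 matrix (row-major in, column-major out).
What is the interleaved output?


Matrix:
  001000
  101001
  101010
Read columns: 011000111000001010

011000111000001010


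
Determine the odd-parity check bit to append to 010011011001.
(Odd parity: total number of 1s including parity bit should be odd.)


Number of 1s in data: 6
Parity bit: 1

1


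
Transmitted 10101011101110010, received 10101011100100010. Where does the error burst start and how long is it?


XOR: 00000000001010000

Burst at position 10, length 3


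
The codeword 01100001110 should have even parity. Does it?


Number of 1s: 5

No, parity error (5 ones)


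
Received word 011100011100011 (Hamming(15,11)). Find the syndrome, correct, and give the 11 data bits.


Syndrome = 15: error at position 15

Data: 10001100010 (corrected bit 15)


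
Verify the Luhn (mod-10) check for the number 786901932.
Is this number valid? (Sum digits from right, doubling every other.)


Luhn sum = 48
48 mod 10 = 8

Invalid (Luhn sum mod 10 = 8)


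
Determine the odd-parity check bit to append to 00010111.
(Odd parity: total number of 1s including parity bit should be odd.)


Number of 1s in data: 4
Parity bit: 1

1


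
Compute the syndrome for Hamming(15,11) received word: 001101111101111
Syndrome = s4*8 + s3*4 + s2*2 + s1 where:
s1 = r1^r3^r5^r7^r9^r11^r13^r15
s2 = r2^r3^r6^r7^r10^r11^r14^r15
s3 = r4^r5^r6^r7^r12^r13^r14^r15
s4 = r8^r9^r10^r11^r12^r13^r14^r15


s1=1, s2=0, s3=1, s4=1

Syndrome = 13 (error at position 13)


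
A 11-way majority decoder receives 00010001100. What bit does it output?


Ones: 3 out of 11
Threshold: 6

0 (3/11 voted 1)


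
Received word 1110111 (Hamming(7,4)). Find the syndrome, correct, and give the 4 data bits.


Syndrome = 4: error at position 4

Data: 1111 (corrected bit 4)


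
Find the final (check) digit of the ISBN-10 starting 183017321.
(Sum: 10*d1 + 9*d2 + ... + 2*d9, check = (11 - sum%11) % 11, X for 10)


Weighted sum: 167
167 mod 11 = 2

Check digit: 9


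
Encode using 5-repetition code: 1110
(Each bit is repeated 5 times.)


Each bit -> 5 copies

11111111111111100000


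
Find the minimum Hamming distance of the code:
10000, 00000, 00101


Comparing all pairs, minimum distance: 1
Can detect 0 errors, correct 0 errors

1


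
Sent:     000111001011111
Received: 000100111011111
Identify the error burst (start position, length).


XOR: 000011110000000

Burst at position 4, length 4


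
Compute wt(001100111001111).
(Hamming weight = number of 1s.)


Counting 1s in 001100111001111

9


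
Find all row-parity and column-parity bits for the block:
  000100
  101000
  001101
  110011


Row parities: 1010
Column parities: 010010

Row P: 1010, Col P: 010010, Corner: 0


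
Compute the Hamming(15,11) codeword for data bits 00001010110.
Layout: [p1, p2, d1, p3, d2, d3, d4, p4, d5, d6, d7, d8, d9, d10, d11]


Parity bits: p1=1, p2=0, p3=0, p4=0

100000001010110


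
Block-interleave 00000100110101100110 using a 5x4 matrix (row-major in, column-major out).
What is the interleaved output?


Matrix:
  0000
  0100
  1101
  0110
  0110
Read columns: 00100011110001100100

00100011110001100100


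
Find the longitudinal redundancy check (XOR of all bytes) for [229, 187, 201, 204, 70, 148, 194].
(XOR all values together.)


XOR chain: 229 ^ 187 ^ 201 ^ 204 ^ 70 ^ 148 ^ 194 = 75

75


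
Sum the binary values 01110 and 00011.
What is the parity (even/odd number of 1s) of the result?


01110 = 14
00011 = 3
Sum = 17 = 10001
1s count = 2

even parity (2 ones in 10001)


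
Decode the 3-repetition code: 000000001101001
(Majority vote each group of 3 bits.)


Groups: 000, 000, 001, 101, 001
Majority votes: 00010

00010


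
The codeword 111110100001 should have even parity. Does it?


Number of 1s: 7

No, parity error (7 ones)


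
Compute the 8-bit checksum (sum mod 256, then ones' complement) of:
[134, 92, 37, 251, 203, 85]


Sum = 802 mod 256 = 34
Complement = 221

221


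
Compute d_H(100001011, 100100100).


XOR: 000101111
Count of 1s: 5

5


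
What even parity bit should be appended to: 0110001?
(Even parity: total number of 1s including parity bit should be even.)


Number of 1s in data: 3
Parity bit: 1

1


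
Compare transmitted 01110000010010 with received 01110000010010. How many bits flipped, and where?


XOR: 00000000000000

0 errors (received matches sent)


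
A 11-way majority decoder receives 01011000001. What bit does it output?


Ones: 4 out of 11
Threshold: 6

0 (4/11 voted 1)


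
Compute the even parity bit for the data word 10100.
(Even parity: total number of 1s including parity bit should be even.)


Number of 1s in data: 2
Parity bit: 0

0


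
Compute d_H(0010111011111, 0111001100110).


XOR: 0101110111001
Count of 1s: 8

8


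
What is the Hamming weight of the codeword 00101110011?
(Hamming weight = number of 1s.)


Counting 1s in 00101110011

6


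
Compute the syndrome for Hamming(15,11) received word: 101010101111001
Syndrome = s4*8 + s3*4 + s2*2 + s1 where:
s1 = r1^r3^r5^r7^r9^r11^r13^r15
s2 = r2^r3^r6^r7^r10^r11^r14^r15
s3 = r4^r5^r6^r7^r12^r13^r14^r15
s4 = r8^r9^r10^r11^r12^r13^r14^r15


s1=1, s2=1, s3=0, s4=1

Syndrome = 11 (error at position 11)


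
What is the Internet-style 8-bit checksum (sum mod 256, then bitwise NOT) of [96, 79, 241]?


Sum = 416 mod 256 = 160
Complement = 95

95


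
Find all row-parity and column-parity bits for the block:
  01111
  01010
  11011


Row parities: 000
Column parities: 11110

Row P: 000, Col P: 11110, Corner: 0


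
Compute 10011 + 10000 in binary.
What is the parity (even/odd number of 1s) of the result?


10011 = 19
10000 = 16
Sum = 35 = 100011
1s count = 3

odd parity (3 ones in 100011)


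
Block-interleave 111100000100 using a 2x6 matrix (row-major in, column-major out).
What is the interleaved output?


Matrix:
  111100
  000100
Read columns: 101010110000

101010110000


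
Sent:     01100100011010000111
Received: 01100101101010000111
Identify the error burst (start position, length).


XOR: 00000001110000000000

Burst at position 7, length 3


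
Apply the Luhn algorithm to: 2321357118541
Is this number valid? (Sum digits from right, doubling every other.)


Luhn sum = 47
47 mod 10 = 7

Invalid (Luhn sum mod 10 = 7)


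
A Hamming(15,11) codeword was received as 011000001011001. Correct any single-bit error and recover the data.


Syndrome = 0: no error detected

Data: 10001011001 (no errors)


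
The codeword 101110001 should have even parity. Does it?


Number of 1s: 5

No, parity error (5 ones)


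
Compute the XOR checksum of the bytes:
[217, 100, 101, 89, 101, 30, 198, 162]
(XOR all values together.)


XOR chain: 217 ^ 100 ^ 101 ^ 89 ^ 101 ^ 30 ^ 198 ^ 162 = 158

158


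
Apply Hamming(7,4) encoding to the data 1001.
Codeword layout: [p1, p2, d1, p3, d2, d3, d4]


Parity bits: p1=0, p2=0, p3=1

0011001


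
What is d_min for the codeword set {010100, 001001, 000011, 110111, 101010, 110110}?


Comparing all pairs, minimum distance: 1
Can detect 0 errors, correct 0 errors

1


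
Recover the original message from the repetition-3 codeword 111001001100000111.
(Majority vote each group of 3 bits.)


Groups: 111, 001, 001, 100, 000, 111
Majority votes: 100001

100001


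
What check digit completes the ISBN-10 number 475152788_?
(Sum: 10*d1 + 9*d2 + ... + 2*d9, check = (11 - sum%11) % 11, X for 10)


Weighted sum: 258
258 mod 11 = 5

Check digit: 6


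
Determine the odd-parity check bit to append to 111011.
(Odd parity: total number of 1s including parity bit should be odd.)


Number of 1s in data: 5
Parity bit: 0

0


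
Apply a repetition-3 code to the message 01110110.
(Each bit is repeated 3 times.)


Each bit -> 3 copies

000111111111000111111000


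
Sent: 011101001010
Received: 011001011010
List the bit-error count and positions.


XOR: 000100010000

2 error(s) at position(s): 3, 7


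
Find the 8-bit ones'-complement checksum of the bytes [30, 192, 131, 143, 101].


Sum = 597 mod 256 = 85
Complement = 170

170


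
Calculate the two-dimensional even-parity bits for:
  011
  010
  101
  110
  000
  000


Row parities: 010000
Column parities: 010

Row P: 010000, Col P: 010, Corner: 1


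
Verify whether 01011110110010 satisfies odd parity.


Number of 1s: 8

No, parity error (8 ones)


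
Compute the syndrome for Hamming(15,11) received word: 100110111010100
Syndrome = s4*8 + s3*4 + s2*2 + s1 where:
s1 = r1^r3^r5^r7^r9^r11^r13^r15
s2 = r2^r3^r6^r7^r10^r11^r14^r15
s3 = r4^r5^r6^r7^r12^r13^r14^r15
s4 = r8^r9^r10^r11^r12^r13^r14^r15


s1=0, s2=0, s3=0, s4=0

Syndrome = 0 (no error)


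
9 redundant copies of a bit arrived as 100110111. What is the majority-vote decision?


Ones: 6 out of 9
Threshold: 5

1 (6/9 voted 1)


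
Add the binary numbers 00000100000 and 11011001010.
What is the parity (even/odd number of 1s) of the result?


00000100000 = 32
11011001010 = 1738
Sum = 1770 = 11011101010
1s count = 7

odd parity (7 ones in 11011101010)


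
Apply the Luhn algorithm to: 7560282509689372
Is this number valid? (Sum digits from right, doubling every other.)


Luhn sum = 73
73 mod 10 = 3

Invalid (Luhn sum mod 10 = 3)


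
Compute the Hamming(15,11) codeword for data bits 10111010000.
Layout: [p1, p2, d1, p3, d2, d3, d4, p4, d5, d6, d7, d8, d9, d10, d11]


Parity bits: p1=0, p2=0, p3=0, p4=0

001001101010000


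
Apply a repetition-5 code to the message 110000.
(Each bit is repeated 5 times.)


Each bit -> 5 copies

111111111100000000000000000000


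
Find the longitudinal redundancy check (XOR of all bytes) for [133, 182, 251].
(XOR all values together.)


XOR chain: 133 ^ 182 ^ 251 = 200

200


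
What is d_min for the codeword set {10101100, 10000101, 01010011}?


Comparing all pairs, minimum distance: 3
Can detect 2 errors, correct 1 errors

3


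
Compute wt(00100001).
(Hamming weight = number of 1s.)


Counting 1s in 00100001

2


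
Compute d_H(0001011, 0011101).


XOR: 0010110
Count of 1s: 3

3


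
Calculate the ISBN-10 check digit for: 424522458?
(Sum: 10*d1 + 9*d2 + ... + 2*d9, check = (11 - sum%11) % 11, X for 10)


Weighted sum: 194
194 mod 11 = 7

Check digit: 4


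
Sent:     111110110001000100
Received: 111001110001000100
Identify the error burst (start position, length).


XOR: 000111000000000000

Burst at position 3, length 3


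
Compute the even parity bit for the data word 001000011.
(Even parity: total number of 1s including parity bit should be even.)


Number of 1s in data: 3
Parity bit: 1

1


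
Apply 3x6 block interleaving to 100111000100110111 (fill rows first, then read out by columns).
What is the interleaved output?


Matrix:
  100111
  000100
  110111
Read columns: 101001000111101101

101001000111101101


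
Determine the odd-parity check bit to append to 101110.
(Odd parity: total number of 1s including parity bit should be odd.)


Number of 1s in data: 4
Parity bit: 1

1


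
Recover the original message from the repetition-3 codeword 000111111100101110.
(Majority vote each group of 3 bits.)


Groups: 000, 111, 111, 100, 101, 110
Majority votes: 011011

011011


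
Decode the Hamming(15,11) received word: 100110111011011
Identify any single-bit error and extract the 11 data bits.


Syndrome = 0: no error detected

Data: 01011011011 (no errors)


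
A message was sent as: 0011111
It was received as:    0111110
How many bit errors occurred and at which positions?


XOR: 0100001

2 error(s) at position(s): 1, 6


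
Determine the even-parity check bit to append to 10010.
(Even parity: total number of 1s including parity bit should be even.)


Number of 1s in data: 2
Parity bit: 0

0


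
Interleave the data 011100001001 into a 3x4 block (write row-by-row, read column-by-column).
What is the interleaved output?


Matrix:
  0111
  0000
  1001
Read columns: 001100100101

001100100101


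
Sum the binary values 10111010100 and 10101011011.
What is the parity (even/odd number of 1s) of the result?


10111010100 = 1492
10101011011 = 1371
Sum = 2863 = 101100101111
1s count = 8

even parity (8 ones in 101100101111)


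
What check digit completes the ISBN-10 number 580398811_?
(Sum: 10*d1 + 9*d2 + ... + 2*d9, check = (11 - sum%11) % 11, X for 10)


Weighted sum: 274
274 mod 11 = 10

Check digit: 1


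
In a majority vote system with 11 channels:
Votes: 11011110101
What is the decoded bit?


Ones: 8 out of 11
Threshold: 6

1 (8/11 voted 1)


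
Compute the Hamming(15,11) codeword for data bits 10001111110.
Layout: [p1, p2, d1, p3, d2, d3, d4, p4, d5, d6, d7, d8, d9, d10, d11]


Parity bits: p1=0, p2=0, p3=1, p4=0

001100001111110


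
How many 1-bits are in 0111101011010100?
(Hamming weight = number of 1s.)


Counting 1s in 0111101011010100

9


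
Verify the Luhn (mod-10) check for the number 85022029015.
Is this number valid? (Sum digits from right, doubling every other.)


Luhn sum = 33
33 mod 10 = 3

Invalid (Luhn sum mod 10 = 3)


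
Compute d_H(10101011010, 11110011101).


XOR: 01011000111
Count of 1s: 6

6


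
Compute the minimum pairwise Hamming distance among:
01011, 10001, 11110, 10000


Comparing all pairs, minimum distance: 1
Can detect 0 errors, correct 0 errors

1


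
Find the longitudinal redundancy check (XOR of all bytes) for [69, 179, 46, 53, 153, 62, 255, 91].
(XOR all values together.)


XOR chain: 69 ^ 179 ^ 46 ^ 53 ^ 153 ^ 62 ^ 255 ^ 91 = 238

238


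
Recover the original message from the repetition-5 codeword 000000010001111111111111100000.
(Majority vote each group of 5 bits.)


Groups: 00000, 00100, 01111, 11111, 11111, 00000
Majority votes: 001110

001110


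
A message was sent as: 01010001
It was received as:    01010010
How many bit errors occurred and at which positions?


XOR: 00000011

2 error(s) at position(s): 6, 7


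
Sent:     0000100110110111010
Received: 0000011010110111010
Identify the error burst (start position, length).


XOR: 0000111100000000000

Burst at position 4, length 4


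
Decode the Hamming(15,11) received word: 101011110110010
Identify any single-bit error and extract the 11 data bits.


Syndrome = 1: error at position 1

Data: 11110110010 (corrected bit 1)


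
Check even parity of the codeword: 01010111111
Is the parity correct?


Number of 1s: 8

Yes, parity is correct (8 ones)


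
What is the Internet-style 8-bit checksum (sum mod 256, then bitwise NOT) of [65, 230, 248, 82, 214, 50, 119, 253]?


Sum = 1261 mod 256 = 237
Complement = 18

18


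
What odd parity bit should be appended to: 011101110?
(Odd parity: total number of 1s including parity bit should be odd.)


Number of 1s in data: 6
Parity bit: 1

1


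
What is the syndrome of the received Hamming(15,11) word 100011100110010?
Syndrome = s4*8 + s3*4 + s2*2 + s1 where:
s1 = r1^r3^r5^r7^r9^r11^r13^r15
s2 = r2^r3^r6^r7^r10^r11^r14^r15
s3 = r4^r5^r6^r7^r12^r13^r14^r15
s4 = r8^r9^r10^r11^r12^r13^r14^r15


s1=0, s2=1, s3=0, s4=1

Syndrome = 10 (error at position 10)


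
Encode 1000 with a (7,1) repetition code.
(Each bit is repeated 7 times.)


Each bit -> 7 copies

1111111000000000000000000000


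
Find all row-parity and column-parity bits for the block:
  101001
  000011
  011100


Row parities: 101
Column parities: 110110

Row P: 101, Col P: 110110, Corner: 0


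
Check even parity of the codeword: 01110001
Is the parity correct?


Number of 1s: 4

Yes, parity is correct (4 ones)


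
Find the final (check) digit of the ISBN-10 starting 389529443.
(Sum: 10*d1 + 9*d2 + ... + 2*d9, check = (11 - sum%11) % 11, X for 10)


Weighted sum: 300
300 mod 11 = 3

Check digit: 8


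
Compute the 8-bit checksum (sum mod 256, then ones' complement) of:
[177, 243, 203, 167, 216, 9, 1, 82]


Sum = 1098 mod 256 = 74
Complement = 181

181


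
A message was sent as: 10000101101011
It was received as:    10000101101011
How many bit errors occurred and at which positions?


XOR: 00000000000000

0 errors (received matches sent)


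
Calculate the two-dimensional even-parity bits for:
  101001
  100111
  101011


Row parities: 100
Column parities: 100101

Row P: 100, Col P: 100101, Corner: 1


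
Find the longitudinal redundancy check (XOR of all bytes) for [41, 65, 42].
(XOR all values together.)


XOR chain: 41 ^ 65 ^ 42 = 66

66


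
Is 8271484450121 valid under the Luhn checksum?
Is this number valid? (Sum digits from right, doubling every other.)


Luhn sum = 55
55 mod 10 = 5

Invalid (Luhn sum mod 10 = 5)


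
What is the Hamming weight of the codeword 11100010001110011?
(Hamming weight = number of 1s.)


Counting 1s in 11100010001110011

9


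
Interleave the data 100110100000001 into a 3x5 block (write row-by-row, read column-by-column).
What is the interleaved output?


Matrix:
  10011
  01000
  00001
Read columns: 100010000100101

100010000100101


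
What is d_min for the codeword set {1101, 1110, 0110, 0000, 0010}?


Comparing all pairs, minimum distance: 1
Can detect 0 errors, correct 0 errors

1


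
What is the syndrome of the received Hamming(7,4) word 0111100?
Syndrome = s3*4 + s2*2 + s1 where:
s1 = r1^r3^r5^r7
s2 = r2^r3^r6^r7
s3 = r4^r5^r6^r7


s1=0, s2=0, s3=0

Syndrome = 0 (no error)


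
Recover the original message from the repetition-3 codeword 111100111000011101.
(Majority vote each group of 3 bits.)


Groups: 111, 100, 111, 000, 011, 101
Majority votes: 101011

101011


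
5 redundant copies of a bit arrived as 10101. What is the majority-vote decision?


Ones: 3 out of 5
Threshold: 3

1 (3/5 voted 1)


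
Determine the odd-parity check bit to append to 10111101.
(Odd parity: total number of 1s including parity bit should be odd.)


Number of 1s in data: 6
Parity bit: 1

1


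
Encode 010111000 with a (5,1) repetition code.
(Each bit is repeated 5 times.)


Each bit -> 5 copies

000001111100000111111111111111000000000000000


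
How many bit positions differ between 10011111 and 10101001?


XOR: 00110110
Count of 1s: 4

4


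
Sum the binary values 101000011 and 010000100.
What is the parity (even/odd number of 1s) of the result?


101000011 = 323
010000100 = 132
Sum = 455 = 111000111
1s count = 6

even parity (6 ones in 111000111)


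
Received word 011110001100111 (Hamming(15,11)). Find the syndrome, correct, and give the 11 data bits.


Syndrome = 15: error at position 15

Data: 11001100110 (corrected bit 15)


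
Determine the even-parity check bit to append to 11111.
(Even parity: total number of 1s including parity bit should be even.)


Number of 1s in data: 5
Parity bit: 1

1


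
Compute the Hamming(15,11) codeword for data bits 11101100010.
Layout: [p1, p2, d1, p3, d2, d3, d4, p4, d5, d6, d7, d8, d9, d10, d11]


Parity bits: p1=1, p2=0, p3=1, p4=1

101111011100010


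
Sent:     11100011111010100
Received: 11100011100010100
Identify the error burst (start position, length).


XOR: 00000000011000000

Burst at position 9, length 2


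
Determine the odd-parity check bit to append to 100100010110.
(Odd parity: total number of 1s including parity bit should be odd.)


Number of 1s in data: 5
Parity bit: 0

0


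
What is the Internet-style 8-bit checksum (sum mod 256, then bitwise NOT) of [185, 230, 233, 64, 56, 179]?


Sum = 947 mod 256 = 179
Complement = 76

76


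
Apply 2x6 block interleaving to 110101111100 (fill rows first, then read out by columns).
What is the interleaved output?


Matrix:
  110101
  111100
Read columns: 111101110010

111101110010


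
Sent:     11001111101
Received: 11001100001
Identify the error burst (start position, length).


XOR: 00000011100

Burst at position 6, length 3


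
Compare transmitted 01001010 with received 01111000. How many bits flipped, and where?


XOR: 00110010

3 error(s) at position(s): 2, 3, 6


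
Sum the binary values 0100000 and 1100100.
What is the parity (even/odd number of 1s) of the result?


0100000 = 32
1100100 = 100
Sum = 132 = 10000100
1s count = 2

even parity (2 ones in 10000100)


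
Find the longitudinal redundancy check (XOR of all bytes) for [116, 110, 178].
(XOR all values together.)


XOR chain: 116 ^ 110 ^ 178 = 168

168


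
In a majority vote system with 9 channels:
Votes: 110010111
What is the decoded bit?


Ones: 6 out of 9
Threshold: 5

1 (6/9 voted 1)


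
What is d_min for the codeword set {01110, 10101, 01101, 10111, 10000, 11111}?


Comparing all pairs, minimum distance: 1
Can detect 0 errors, correct 0 errors

1


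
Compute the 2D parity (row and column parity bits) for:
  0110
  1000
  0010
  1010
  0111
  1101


Row parities: 011011
Column parities: 1100

Row P: 011011, Col P: 1100, Corner: 0


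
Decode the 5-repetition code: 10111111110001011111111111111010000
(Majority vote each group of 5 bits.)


Groups: 10111, 11111, 00010, 11111, 11111, 11110, 10000
Majority votes: 1101110

1101110


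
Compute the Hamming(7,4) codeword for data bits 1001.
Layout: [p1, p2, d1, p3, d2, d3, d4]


Parity bits: p1=0, p2=0, p3=1

0011001


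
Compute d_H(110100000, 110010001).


XOR: 000110001
Count of 1s: 3

3


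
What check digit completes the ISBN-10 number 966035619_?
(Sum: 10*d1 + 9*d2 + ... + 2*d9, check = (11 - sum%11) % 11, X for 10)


Weighted sum: 280
280 mod 11 = 5

Check digit: 6


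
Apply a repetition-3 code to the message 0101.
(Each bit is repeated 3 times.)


Each bit -> 3 copies

000111000111


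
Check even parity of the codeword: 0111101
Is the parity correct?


Number of 1s: 5

No, parity error (5 ones)


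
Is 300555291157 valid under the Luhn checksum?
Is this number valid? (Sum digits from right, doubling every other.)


Luhn sum = 41
41 mod 10 = 1

Invalid (Luhn sum mod 10 = 1)


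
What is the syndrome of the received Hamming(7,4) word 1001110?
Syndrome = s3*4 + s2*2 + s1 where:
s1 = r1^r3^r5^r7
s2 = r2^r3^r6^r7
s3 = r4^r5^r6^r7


s1=0, s2=1, s3=1

Syndrome = 6 (error at position 6)


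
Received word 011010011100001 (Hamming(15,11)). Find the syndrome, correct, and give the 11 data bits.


Syndrome = 0: no error detected

Data: 11001100001 (no errors)


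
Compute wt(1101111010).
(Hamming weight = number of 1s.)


Counting 1s in 1101111010

7


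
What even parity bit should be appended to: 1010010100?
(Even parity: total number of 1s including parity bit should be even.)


Number of 1s in data: 4
Parity bit: 0

0


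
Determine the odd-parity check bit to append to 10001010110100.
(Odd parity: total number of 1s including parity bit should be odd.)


Number of 1s in data: 6
Parity bit: 1

1


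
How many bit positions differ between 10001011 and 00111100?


XOR: 10110111
Count of 1s: 6

6


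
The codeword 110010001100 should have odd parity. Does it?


Number of 1s: 5

Yes, parity is correct (5 ones)


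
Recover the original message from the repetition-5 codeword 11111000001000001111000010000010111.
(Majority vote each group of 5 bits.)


Groups: 11111, 00000, 10000, 01111, 00001, 00000, 10111
Majority votes: 1001001

1001001


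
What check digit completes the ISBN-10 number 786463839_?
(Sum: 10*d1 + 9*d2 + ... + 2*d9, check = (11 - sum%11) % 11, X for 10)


Weighted sum: 328
328 mod 11 = 9

Check digit: 2
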